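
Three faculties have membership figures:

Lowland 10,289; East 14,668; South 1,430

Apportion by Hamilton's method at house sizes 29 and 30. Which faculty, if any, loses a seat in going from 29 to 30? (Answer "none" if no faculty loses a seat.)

At 29 seats: Lowland 11, East 16, South 2.
At 30 seats: Lowland 12, East 17, South 1.
South drops from 2 to 1.

South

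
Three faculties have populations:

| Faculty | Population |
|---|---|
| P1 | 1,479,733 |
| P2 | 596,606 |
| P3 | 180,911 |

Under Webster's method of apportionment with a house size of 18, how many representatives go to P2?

5

Standard divisor 2257250/18 ≈ 125402.778; standard quotas: P1 11.800, P2 4.758, P3 1.443.
Rounding to the nearest integer gives P1 12, P2 5, P3 1 — total 18, matching the house size, so no adjustment is needed.
P2 receives 5.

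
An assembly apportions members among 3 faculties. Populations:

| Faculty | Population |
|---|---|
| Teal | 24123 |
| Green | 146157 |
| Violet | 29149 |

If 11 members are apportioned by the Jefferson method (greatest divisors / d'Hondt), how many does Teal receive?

1

Standard divisor 199429/11 ≈ 18129.909; standard quotas: Teal 1.331, Green 8.062, Violet 1.608.
Rounding down gives 1, 8, 1 = 10 seats, so the divisor must be adjusted.
With modified divisor 15400: modified quotas Teal 1.566, Green 9.491, Violet 1.893.
Rounding down: Teal 1, Green 9, Violet 1 (total 11).
Teal receives 1.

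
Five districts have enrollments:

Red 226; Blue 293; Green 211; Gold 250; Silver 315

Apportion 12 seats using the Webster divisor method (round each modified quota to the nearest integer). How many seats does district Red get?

2

Standard divisor 1295/12 ≈ 107.917; standard quotas: Red 2.094, Blue 2.715, Green 1.955, Gold 2.317, Silver 2.919.
Rounding to the nearest integer gives Red 2, Blue 3, Green 2, Gold 2, Silver 3 — total 12, matching the house size, so no adjustment is needed.
Red receives 2.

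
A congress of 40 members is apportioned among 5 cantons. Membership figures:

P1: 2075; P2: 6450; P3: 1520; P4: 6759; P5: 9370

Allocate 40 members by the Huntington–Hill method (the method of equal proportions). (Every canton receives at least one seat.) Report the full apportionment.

With divisor 646: modified quotas P1 3.212, P2 9.985, P3 2.353, P4 10.463, P5 14.505.
Geometric-mean thresholds: P1 √(3·4)=3.464, P2 √(9·10)=9.487, P3 √(2·3)=2.449, P4 √(10·11)=10.488, P5 √(14·15)=14.491.
Each quota rounded against its threshold gives P1 3, P2 10, P3 2, P4 10, P5 15 (total 40).

P1 3, P2 10, P3 2, P4 10, P5 15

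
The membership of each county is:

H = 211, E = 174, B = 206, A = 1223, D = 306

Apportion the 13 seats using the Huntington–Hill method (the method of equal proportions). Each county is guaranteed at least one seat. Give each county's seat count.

H: 1, E: 1, B: 1, A: 8, D: 2

With divisor 156: modified quotas H 1.353, E 1.115, B 1.321, A 7.840, D 1.962.
Geometric-mean thresholds: H √(1·2)=1.414, E √(1·2)=1.414, B √(1·2)=1.414, A √(7·8)=7.483, D √(1·2)=1.414.
Each quota rounded against its threshold gives H 1, E 1, B 1, A 8, D 2 (total 13).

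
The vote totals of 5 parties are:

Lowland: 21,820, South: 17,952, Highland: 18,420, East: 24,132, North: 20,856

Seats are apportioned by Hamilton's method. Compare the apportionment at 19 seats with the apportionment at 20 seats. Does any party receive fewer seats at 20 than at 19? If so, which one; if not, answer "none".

At 19 seats: Lowland 4, South 3, Highland 3, East 5, North 4.
At 20 seats: Lowland 4, South 3, Highland 4, East 5, North 4.
No party's allocation decreased.

none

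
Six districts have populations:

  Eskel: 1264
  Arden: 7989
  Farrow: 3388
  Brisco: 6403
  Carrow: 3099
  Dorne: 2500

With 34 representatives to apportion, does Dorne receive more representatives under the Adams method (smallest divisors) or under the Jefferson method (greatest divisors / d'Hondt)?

Adams: Eskel 2, Arden 10, Farrow 5, Brisco 9, Carrow 4, Dorne 4.
Jefferson: Eskel 1, Arden 12, Farrow 5, Brisco 9, Carrow 4, Dorne 3.
Dorne gets 4 under Adams and 3 under Jefferson.

Adams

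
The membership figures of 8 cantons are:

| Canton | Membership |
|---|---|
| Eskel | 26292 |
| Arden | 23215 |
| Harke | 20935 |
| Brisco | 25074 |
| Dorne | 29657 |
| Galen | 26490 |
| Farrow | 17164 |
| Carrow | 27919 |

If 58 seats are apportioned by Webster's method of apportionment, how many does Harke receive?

6

Standard divisor 196746/58 ≈ 3392.172; standard quotas: Eskel 7.751, Arden 6.844, Harke 6.172, Brisco 7.392, Dorne 8.743, Galen 7.809, Farrow 5.060, Carrow 8.230.
Rounding to the nearest integer gives Eskel 8, Arden 7, Harke 6, Brisco 7, Dorne 9, Galen 8, Farrow 5, Carrow 8 — total 58, matching the house size, so no adjustment is needed.
Harke receives 6.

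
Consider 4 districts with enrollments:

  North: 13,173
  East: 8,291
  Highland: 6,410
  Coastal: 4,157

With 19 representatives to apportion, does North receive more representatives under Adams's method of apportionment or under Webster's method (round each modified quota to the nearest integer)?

Adams: North 7, East 5, Highland 4, Coastal 3.
Webster: North 8, East 5, Highland 4, Coastal 2.
North gets 7 under Adams and 8 under Webster.

Webster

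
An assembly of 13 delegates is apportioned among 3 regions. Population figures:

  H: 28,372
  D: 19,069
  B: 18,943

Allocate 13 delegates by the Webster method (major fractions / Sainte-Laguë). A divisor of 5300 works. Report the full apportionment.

With modified divisor 5300: modified quotas H 5.353, D 3.598, B 3.574.
Rounding to the nearest integer: H 5, D 4, B 4 (total 13).

H=5, D=4, B=4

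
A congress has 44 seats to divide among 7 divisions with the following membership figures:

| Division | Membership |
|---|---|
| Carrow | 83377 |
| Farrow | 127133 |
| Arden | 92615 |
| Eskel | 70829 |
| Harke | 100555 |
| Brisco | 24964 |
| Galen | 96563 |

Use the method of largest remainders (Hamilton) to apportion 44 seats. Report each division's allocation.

Carrow: 6, Farrow: 9, Arden: 7, Eskel: 5, Harke: 8, Brisco: 2, Galen: 7

Total 596036; standard divisor 596036/44 ≈ 13546.273.
Standard quotas: Carrow 6.1550, Farrow 9.3851, Arden 6.8369, Eskel 5.2287, Harke 7.4231, Brisco 1.8429, Galen 7.1284.
Lower quotas: Carrow 6, Farrow 9, Arden 6, Eskel 5, Harke 7, Brisco 1, Galen 7 (sum 41, leaving 3 seats).
Remainders in descending order: Brisco 0.8429, Arden 0.8369, Harke 0.4231, Farrow 0.3851, Eskel 0.2287, Carrow 0.1550, Galen 0.1284.
The surplus seats go to Brisco, Arden, Harke.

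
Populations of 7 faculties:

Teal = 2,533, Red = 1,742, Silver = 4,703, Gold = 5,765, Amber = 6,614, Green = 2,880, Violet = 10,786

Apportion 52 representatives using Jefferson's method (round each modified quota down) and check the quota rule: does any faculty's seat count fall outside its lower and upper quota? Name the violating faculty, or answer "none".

none

Standard quotas: Teal 3.761, Red 2.586, Silver 6.983, Gold 8.560, Amber 9.820, Green 4.276, Violet 16.014.
Jefferson allocation: Teal 3, Red 2, Silver 7, Gold 9, Amber 10, Green 4, Violet 17.
Every allocation lies between the lower and upper quota.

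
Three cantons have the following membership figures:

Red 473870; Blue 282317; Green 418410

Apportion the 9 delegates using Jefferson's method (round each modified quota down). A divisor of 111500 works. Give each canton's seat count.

Red 4, Blue 2, Green 3

With modified divisor 111500: modified quotas Red 4.250, Blue 2.532, Green 3.753.
Rounding down: Red 4, Blue 2, Green 3 (total 9).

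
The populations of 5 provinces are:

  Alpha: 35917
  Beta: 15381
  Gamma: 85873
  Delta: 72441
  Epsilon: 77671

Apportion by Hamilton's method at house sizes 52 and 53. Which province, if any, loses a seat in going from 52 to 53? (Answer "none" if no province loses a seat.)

At 52 seats: Alpha 6, Beta 3, Gamma 16, Delta 13, Epsilon 14.
At 53 seats: Alpha 7, Beta 3, Gamma 16, Delta 13, Epsilon 14.
No province's allocation decreased.

none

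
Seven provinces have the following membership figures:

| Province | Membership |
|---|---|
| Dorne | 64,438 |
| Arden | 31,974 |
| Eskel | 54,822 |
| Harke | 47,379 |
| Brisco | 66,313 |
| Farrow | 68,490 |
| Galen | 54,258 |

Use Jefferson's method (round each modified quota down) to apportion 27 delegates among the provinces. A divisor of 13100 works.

With modified divisor 13100: modified quotas Dorne 4.919, Arden 2.441, Eskel 4.185, Harke 3.617, Brisco 5.062, Farrow 5.228, Galen 4.142.
Rounding down: Dorne 4, Arden 2, Eskel 4, Harke 3, Brisco 5, Farrow 5, Galen 4 (total 27).

Dorne 4, Arden 2, Eskel 4, Harke 3, Brisco 5, Farrow 5, Galen 4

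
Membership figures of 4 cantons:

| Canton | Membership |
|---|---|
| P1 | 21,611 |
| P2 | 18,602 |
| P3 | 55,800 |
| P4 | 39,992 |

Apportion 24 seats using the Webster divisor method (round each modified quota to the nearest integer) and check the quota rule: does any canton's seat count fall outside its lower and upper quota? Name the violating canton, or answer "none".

none

Standard quotas: P1 3.814, P2 3.283, P3 9.847, P4 7.057.
Webster allocation: P1 4, P2 3, P3 10, P4 7.
Every allocation lies between the lower and upper quota.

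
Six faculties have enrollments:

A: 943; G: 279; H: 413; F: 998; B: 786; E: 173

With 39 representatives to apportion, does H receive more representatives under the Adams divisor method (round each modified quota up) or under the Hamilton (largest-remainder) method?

Adams

Adams: A 10, G 3, H 5, F 11, B 8, E 2.
Hamilton: A 10, G 3, H 4, F 11, B 9, E 2.
H gets 5 under Adams and 4 under Hamilton.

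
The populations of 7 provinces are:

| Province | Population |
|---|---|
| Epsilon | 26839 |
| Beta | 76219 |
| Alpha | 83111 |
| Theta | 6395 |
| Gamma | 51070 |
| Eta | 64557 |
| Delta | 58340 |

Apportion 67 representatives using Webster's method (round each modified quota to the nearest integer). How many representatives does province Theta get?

Standard divisor 366531/67 ≈ 5470.612; standard quotas: Epsilon 4.906, Beta 13.932, Alpha 15.192, Theta 1.169, Gamma 9.335, Eta 11.801, Delta 10.664.
Rounding to the nearest integer gives Epsilon 5, Beta 14, Alpha 15, Theta 1, Gamma 9, Eta 12, Delta 11 — total 67, matching the house size, so no adjustment is needed.
Theta receives 1.

1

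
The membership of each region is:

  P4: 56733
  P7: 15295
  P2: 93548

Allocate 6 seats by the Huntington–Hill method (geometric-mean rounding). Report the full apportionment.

With divisor 32598: modified quotas P4 1.740, P7 0.469, P2 2.870.
Geometric-mean thresholds: P4 √(1·2)=1.414, P7 (min 1), P2 √(2·3)=2.449.
Each quota rounded against its threshold gives P4 2, P7 1, P2 3 (total 6).

P4 2; P7 1; P2 3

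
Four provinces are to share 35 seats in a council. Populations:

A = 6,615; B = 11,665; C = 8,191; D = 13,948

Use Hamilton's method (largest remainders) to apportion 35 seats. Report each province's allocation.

Total 40419; standard divisor 40419/35 ≈ 1154.829.
Standard quotas: A 5.7281, B 10.1011, C 7.0928, D 12.0780.
Lower quotas: A 5, B 10, C 7, D 12 (sum 34, leaving 1 seat).
Remainders in descending order: A 0.7281, B 0.1011, C 0.0928, D 0.0780.
The surplus seat goes to A.

A 6, B 10, C 7, D 12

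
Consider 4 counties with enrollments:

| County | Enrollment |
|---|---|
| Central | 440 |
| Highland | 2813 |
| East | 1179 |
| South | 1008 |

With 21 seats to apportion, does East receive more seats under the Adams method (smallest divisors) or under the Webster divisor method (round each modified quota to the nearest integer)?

Adams: Central 2, Highland 10, East 5, South 4.
Webster: Central 2, Highland 11, East 4, South 4.
East gets 5 under Adams and 4 under Webster.

Adams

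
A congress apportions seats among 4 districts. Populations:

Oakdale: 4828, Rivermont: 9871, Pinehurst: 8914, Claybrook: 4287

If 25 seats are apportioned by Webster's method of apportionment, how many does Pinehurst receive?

Standard divisor 27900/25 ≈ 1116; standard quotas: Oakdale 4.326, Rivermont 8.845, Pinehurst 7.987, Claybrook 3.841.
Rounding to the nearest integer gives Oakdale 4, Rivermont 9, Pinehurst 8, Claybrook 4 — total 25, matching the house size, so no adjustment is needed.
Pinehurst receives 8.

8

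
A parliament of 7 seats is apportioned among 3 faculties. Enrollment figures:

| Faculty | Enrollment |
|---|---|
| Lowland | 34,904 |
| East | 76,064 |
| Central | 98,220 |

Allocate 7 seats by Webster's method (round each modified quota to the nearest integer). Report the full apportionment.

Standard divisor 209188/7 ≈ 29884; standard quotas: Lowland 1.168, East 2.545, Central 3.287.
Rounding to the nearest integer gives Lowland 1, East 3, Central 3 — total 7, matching the house size, so no adjustment is needed.

Lowland=1; East=3; Central=3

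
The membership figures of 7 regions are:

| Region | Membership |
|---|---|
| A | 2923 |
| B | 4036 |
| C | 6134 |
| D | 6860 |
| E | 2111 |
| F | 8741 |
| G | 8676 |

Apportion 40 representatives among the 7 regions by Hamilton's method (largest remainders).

The standard divisor is 39481/40 ≈ 987.025.
Standard quotas: A 2.9614, B 4.0891, C 6.2146, D 6.9502, E 2.1388, F 8.8559, G 8.7901.
Lower quotas: A 2, B 4, C 6, D 6, E 2, F 8, G 8 (sum 36, leaving 4 seats).
Remainders in descending order: A 0.9614, D 0.9502, F 0.8559, G 0.7901, C 0.2146, E 0.1388, B 0.0891.
Largest remainders: A, D, F, G receive the extra seats.

A: 3; B: 4; C: 6; D: 7; E: 2; F: 9; G: 9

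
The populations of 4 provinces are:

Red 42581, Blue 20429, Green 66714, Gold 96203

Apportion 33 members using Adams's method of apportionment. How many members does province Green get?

10

Standard divisor 225927/33 ≈ 6846.273; standard quotas: Red 6.220, Blue 2.984, Green 9.745, Gold 14.052.
Rounding up gives 7, 3, 10, 15 = 35 seats, so the divisor must be adjusted.
With modified divisor 7200: modified quotas Red 5.914, Blue 2.837, Green 9.266, Gold 13.362.
Rounding up: Red 6, Blue 3, Green 10, Gold 14 (total 33).
Green receives 10.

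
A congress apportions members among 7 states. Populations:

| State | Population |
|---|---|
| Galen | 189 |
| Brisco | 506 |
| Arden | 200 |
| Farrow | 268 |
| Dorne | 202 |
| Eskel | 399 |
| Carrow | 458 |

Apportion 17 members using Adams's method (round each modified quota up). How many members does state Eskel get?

3

Standard divisor 2222/17 ≈ 130.706; standard quotas: Galen 1.446, Brisco 3.871, Arden 1.530, Farrow 2.050, Dorne 1.545, Eskel 3.053, Carrow 3.504.
Rounding up gives 2, 4, 2, 3, 2, 4, 4 = 21 seats, so the divisor must be adjusted.
With modified divisor 180: modified quotas Galen 1.050, Brisco 2.811, Arden 1.111, Farrow 1.489, Dorne 1.122, Eskel 2.217, Carrow 2.544.
Rounding up: Galen 2, Brisco 3, Arden 2, Farrow 2, Dorne 2, Eskel 3, Carrow 3 (total 17).
Eskel receives 3.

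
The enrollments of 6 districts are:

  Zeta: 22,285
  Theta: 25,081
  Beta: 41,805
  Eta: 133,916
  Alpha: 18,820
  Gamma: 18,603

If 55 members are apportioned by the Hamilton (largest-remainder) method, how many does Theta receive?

5

Standard divisor: 260510 ÷ 55 ≈ 4736.545.
Standard quotas: Zeta 4.7049, Theta 5.2952, Beta 8.8261, Eta 28.2729, Alpha 3.9734, Gamma 3.9275.
Lower quotas: Zeta 4, Theta 5, Beta 8, Eta 28, Alpha 3, Gamma 3 (sum 51, leaving 4 seats).
Remainders in descending order: Alpha 0.9734, Gamma 0.9275, Beta 0.8261, Zeta 0.7049, Theta 0.2952, Eta 0.2729.
The surplus seats go to Alpha, Gamma, Beta, Zeta.
Theta receives 5.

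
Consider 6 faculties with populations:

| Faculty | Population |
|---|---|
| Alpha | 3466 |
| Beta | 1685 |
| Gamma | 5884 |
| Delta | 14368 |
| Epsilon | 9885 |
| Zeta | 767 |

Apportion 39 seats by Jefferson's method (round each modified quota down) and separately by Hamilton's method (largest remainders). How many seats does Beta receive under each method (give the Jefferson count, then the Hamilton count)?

1 and 2

Jefferson: Alpha 4, Beta 1, Gamma 6, Delta 17, Epsilon 11, Zeta 0.
Hamilton: Alpha 4, Beta 2, Gamma 6, Delta 15, Epsilon 11, Zeta 1.
Beta gets 1 under Jefferson and 2 under Hamilton.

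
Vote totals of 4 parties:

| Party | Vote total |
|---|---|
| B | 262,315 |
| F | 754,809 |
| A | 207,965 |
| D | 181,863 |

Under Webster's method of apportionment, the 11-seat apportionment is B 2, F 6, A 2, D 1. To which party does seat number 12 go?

D

Priority for the next seat is population ÷ (current seats + 0.5).
Priorities: B 104926.000, F 116124.462, A 83186.000, D 121242.000.
Highest priority: D.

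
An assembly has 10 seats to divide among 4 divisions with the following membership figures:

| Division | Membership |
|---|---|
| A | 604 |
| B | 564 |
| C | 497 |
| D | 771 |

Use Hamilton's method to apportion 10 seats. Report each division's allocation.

Standard divisor: 2436 ÷ 10 ≈ 243.6.
Standard quotas: A 2.479, B 2.315, C 2.040, D 3.165.
Lower quotas: A 2, B 2, C 2, D 3 (sum 9, leaving 1 seat).
Remainders in descending order: A 0.479, B 0.315, D 0.165, C 0.040.
Largest remainder: A receives the extra seat.

A=3, B=2, C=2, D=3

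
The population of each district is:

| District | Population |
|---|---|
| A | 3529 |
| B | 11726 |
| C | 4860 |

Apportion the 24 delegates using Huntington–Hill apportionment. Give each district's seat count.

A 4; B 14; C 6

With divisor 839: modified quotas A 4.206, B 13.976, C 5.793.
Geometric-mean thresholds: A √(4·5)=4.472, B √(13·14)=13.491, C √(5·6)=5.477.
Each quota rounded against its threshold gives A 4, B 14, C 6 (total 24).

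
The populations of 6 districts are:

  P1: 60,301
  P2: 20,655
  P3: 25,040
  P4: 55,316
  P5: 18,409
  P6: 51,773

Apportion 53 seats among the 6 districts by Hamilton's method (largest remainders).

Standard divisor: 231494 ÷ 53 ≈ 4367.811.
Standard quotas: P1 13.8058, P2 4.7289, P3 5.7328, P4 12.6645, P5 4.2147, P6 11.8533.
Lower quotas: P1 13, P2 4, P3 5, P4 12, P5 4, P6 11 (sum 49, leaving 4 seats).
Remainders in descending order: P6 0.8533, P1 0.8058, P3 0.7328, P2 0.7289, P4 0.6645, P5 0.2147.
Largest remainders: P6, P1, P3, P2 receive the extra seats.

P1=14; P2=5; P3=6; P4=12; P5=4; P6=12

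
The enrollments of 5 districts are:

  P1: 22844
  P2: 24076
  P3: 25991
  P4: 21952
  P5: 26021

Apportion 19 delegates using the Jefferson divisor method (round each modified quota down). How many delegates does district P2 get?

4

Standard divisor 120884/19 ≈ 6362.316; standard quotas: P1 3.591, P2 3.784, P3 4.085, P4 3.450, P5 4.090.
Rounding down gives 3, 3, 4, 3, 4 = 17 seats, so the divisor must be adjusted.
With modified divisor 5600: modified quotas P1 4.079, P2 4.299, P3 4.641, P4 3.920, P5 4.647.
Rounding down: P1 4, P2 4, P3 4, P4 3, P5 4 (total 19).
P2 receives 4.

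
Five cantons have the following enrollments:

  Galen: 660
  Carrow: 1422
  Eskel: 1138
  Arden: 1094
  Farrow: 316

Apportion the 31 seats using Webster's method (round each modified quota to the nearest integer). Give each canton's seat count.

Galen 4; Carrow 10; Eskel 8; Arden 7; Farrow 2

Standard divisor 4630/31 ≈ 149.355; standard quotas: Galen 4.419, Carrow 9.521, Eskel 7.619, Arden 7.325, Farrow 2.116.
Rounding to the nearest integer gives Galen 4, Carrow 10, Eskel 8, Arden 7, Farrow 2 — total 31, matching the house size, so no adjustment is needed.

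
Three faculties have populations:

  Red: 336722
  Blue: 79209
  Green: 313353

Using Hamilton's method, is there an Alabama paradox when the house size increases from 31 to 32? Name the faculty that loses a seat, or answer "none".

At 31 seats: Red 14, Blue 4, Green 13.
At 32 seats: Red 15, Blue 3, Green 14.
Blue drops from 4 to 3.

Blue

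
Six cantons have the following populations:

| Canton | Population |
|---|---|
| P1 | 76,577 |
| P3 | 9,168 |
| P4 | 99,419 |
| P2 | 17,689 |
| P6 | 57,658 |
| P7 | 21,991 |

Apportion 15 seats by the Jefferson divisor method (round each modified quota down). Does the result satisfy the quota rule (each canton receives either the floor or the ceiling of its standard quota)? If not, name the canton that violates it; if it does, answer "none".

Standard quotas: P1 4.066, P3 0.487, P4 5.279, P2 0.939, P6 3.061, P7 1.168.
Jefferson allocation: P1 4, P3 0, P4 6, P2 1, P6 3, P7 1.
Every allocation lies between the lower and upper quota.

none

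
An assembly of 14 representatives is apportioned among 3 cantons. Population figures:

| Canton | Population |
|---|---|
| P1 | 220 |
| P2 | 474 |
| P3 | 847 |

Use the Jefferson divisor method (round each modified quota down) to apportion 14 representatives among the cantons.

Standard divisor 1541/14 ≈ 110.071; standard quotas: P1 1.999, P2 4.306, P3 7.695.
Rounding down gives 1, 4, 7 = 12 seats, so the divisor must be adjusted.
With modified divisor 100: modified quotas P1 2.200, P2 4.740, P3 8.470.
Rounding down: P1 2, P2 4, P3 8 (total 14).

P1 2; P2 4; P3 8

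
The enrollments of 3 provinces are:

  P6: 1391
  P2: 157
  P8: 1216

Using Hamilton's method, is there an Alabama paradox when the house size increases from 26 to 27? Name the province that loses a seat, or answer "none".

At 26 seats: P6 13, P2 2, P8 11.
At 27 seats: P6 14, P2 1, P8 12.
P2 drops from 2 to 1.

P2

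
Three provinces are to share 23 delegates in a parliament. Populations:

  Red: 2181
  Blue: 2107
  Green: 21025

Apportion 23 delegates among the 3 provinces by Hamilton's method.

Red 2, Blue 2, Green 19

The standard divisor is 25313/23 ≈ 1100.565.
Standard quotas: Red 1.9817, Blue 1.9145, Green 19.1038.
Lower quotas: Red 1, Blue 1, Green 19 (sum 21, leaving 2 seats).
Remainders in descending order: Red 0.9817, Blue 0.9145, Green 0.1038.
The surplus seats go to Red, Blue.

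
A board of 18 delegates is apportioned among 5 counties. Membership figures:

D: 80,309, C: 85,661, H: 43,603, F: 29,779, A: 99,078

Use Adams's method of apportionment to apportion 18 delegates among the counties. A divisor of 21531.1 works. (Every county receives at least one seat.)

With modified divisor 21531.1: modified quotas D 3.730, C 3.978, H 2.025, F 1.383, A 4.602.
Rounding up: D 4, C 4, H 3, F 2, A 5 (total 18).

D 4, C 4, H 3, F 2, A 5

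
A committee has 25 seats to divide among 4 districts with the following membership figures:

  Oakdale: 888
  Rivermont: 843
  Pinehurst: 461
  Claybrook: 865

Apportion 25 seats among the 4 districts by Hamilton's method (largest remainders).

Total 3057; standard divisor 3057/25 ≈ 122.28.
Standard quotas: Oakdale 7.262, Rivermont 6.894, Pinehurst 3.770, Claybrook 7.074.
Lower quotas: Oakdale 7, Rivermont 6, Pinehurst 3, Claybrook 7 (sum 23, leaving 2 seats).
Remainders in descending order: Rivermont 0.894, Pinehurst 0.770, Oakdale 0.262, Claybrook 0.074.
Largest remainders: Rivermont, Pinehurst receive the extra seats.

Oakdale 7; Rivermont 7; Pinehurst 4; Claybrook 7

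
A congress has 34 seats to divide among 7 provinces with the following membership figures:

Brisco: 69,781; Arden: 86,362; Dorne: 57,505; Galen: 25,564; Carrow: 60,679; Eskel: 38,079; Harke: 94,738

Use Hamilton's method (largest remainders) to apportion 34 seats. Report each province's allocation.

Brisco 5, Arden 7, Dorne 5, Galen 2, Carrow 5, Eskel 3, Harke 7

The standard divisor is 432708/34 ≈ 12726.706.
Standard quotas: Brisco 5.4830, Arden 6.7859, Dorne 4.5185, Galen 2.0087, Carrow 4.7678, Eskel 2.9921, Harke 7.4440.
Lower quotas: Brisco 5, Arden 6, Dorne 4, Galen 2, Carrow 4, Eskel 2, Harke 7 (sum 30, leaving 4 seats).
Remainders in descending order: Eskel 0.9921, Arden 0.7859, Carrow 0.7678, Dorne 0.5185, Brisco 0.4830, Harke 0.4440, Galen 0.0087.
Largest remainders: Eskel, Arden, Carrow, Dorne receive the extra seats.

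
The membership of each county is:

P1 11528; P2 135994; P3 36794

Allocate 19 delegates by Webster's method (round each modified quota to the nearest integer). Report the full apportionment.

P1=1, P2=14, P3=4

Standard divisor 184316/19 ≈ 9700.842; standard quotas: P1 1.188, P2 14.019, P3 3.793.
Rounding to the nearest integer gives P1 1, P2 14, P3 4 — total 19, matching the house size, so no adjustment is needed.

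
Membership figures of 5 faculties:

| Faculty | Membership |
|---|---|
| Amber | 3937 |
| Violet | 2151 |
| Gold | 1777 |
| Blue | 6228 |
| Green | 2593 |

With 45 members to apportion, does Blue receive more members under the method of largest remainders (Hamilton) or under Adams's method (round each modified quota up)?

Hamilton

Hamilton: Amber 10, Violet 6, Gold 5, Blue 17, Green 7.
Adams: Amber 11, Violet 6, Gold 5, Blue 16, Green 7.
Blue gets 17 under Hamilton and 16 under Adams.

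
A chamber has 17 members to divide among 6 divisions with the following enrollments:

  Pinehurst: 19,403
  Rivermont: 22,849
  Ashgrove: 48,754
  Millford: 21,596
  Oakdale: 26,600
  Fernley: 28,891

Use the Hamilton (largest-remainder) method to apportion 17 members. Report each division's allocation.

Standard divisor: 168093 ÷ 17 ≈ 9887.824.
Standard quotas: Pinehurst 1.9623, Rivermont 2.3108, Ashgrove 4.9307, Millford 2.1841, Oakdale 2.6902, Fernley 2.9219.
Lower quotas: Pinehurst 1, Rivermont 2, Ashgrove 4, Millford 2, Oakdale 2, Fernley 2 (sum 13, leaving 4 seats).
Remainders in descending order: Pinehurst 0.9623, Ashgrove 0.9307, Fernley 0.9219, Oakdale 0.6902, Rivermont 0.3108, Millford 0.1841.
Largest remainders: Pinehurst, Ashgrove, Fernley, Oakdale receive the extra seats.

Pinehurst: 2, Rivermont: 2, Ashgrove: 5, Millford: 2, Oakdale: 3, Fernley: 3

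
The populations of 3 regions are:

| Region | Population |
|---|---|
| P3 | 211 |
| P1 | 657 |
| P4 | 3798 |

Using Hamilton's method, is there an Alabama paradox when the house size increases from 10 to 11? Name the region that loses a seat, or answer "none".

P3

At 10 seats: P3 1, P1 1, P4 8.
At 11 seats: P3 0, P1 2, P4 9.
P3 drops from 1 to 0.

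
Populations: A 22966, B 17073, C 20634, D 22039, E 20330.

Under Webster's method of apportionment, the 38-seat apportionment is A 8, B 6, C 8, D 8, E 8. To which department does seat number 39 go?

Priority for the next seat is population ÷ (current seats + 0.5).
Priorities: A 2701.882, B 2626.615, C 2427.529, D 2592.824, E 2391.765.
Highest priority: A.

A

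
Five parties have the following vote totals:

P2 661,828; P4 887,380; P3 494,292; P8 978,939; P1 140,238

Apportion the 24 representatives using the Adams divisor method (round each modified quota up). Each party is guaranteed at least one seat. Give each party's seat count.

P2 5; P4 7; P3 4; P8 7; P1 1

Standard divisor 3162677/24 ≈ 131778.208; standard quotas: P2 5.022, P4 6.734, P3 3.751, P8 7.429, P1 1.064.
Rounding up gives 6, 7, 4, 8, 2 = 27 seats, so the divisor must be adjusted.
With modified divisor 144100: modified quotas P2 4.593, P4 6.158, P3 3.430, P8 6.793, P1 0.973.
Rounding up: P2 5, P4 7, P3 4, P8 7, P1 1 (total 24).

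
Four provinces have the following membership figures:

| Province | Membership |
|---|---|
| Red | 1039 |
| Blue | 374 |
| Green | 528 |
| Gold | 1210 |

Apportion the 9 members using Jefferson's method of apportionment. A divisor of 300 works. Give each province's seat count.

With modified divisor 300: modified quotas Red 3.463, Blue 1.247, Green 1.760, Gold 4.033.
Rounding down: Red 3, Blue 1, Green 1, Gold 4 (total 9).

Red 3, Blue 1, Green 1, Gold 4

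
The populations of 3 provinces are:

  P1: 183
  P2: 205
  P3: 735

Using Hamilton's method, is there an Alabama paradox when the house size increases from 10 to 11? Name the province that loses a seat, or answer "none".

none

At 10 seats: P1 2, P2 2, P3 6.
At 11 seats: P1 2, P2 2, P3 7.
No province's allocation decreased.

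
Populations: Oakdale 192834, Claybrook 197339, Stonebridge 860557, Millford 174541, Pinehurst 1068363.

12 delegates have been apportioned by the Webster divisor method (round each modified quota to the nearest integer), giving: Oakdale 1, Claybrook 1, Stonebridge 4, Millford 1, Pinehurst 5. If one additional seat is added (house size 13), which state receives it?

Priority for the next seat is population ÷ (current seats + 0.5).
Priorities: Oakdale 128556.000, Claybrook 131559.333, Stonebridge 191234.889, Millford 116360.667, Pinehurst 194247.818.
Highest priority: Pinehurst.

Pinehurst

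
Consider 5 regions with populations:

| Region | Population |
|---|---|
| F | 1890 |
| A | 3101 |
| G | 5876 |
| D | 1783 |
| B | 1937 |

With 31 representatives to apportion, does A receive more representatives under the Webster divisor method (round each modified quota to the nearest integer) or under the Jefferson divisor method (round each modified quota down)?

Webster

Webster: F 4, A 7, G 12, D 4, B 4.
Jefferson: F 4, A 6, G 13, D 4, B 4.
A gets 7 under Webster and 6 under Jefferson.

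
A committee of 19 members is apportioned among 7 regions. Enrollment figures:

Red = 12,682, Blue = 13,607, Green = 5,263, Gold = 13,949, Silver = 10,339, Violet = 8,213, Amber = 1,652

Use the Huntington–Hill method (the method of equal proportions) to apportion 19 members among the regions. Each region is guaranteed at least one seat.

Red=3; Blue=4; Green=2; Gold=4; Silver=3; Violet=2; Amber=1

With divisor 3691: modified quotas Red 3.436, Blue 3.687, Green 1.426, Gold 3.779, Silver 2.801, Violet 2.225, Amber 0.448.
Geometric-mean thresholds: Red √(3·4)=3.464, Blue √(3·4)=3.464, Green √(1·2)=1.414, Gold √(3·4)=3.464, Silver √(2·3)=2.449, Violet √(2·3)=2.449, Amber (min 1).
Each quota rounded against its threshold gives Red 3, Blue 4, Green 2, Gold 4, Silver 3, Violet 2, Amber 1 (total 19).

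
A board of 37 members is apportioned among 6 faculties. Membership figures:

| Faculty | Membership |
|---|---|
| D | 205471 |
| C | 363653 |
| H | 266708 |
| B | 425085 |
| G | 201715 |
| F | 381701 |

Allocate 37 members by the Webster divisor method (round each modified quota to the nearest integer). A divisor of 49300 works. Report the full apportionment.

With modified divisor 49300: modified quotas D 4.168, C 7.376, H 5.410, B 8.622, G 4.092, F 7.742.
Rounding to the nearest integer: D 4, C 7, H 5, B 9, G 4, F 8 (total 37).

D 4, C 7, H 5, B 9, G 4, F 8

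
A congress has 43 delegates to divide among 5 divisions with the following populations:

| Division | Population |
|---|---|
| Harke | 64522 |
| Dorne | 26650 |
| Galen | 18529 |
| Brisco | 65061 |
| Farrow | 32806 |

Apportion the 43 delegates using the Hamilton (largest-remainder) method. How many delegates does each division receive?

Total 207568; standard divisor 207568/43 ≈ 4827.163.
Standard quotas: Harke 13.3664, Dorne 5.5208, Galen 3.8385, Brisco 13.4781, Farrow 6.7961.
Lower quotas: Harke 13, Dorne 5, Galen 3, Brisco 13, Farrow 6 (sum 40, leaving 3 seats).
Remainders in descending order: Galen 0.8385, Farrow 0.7961, Dorne 0.5208, Brisco 0.4781, Harke 0.3664.
Largest remainders: Galen, Farrow, Dorne receive the extra seats.

Harke: 13, Dorne: 6, Galen: 4, Brisco: 13, Farrow: 7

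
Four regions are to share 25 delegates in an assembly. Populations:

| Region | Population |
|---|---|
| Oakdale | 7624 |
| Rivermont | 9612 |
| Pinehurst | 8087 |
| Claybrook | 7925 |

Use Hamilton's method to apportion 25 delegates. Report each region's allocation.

Standard divisor: 33248 ÷ 25 ≈ 1329.92.
Standard quotas: Oakdale 5.7327, Rivermont 7.2275, Pinehurst 6.0808, Claybrook 5.9590.
Lower quotas: Oakdale 5, Rivermont 7, Pinehurst 6, Claybrook 5 (sum 23, leaving 2 seats).
Remainders in descending order: Claybrook 0.9590, Oakdale 0.7327, Rivermont 0.2275, Pinehurst 0.0808.
Largest remainders: Claybrook, Oakdale receive the extra seats.

Oakdale: 6; Rivermont: 7; Pinehurst: 6; Claybrook: 6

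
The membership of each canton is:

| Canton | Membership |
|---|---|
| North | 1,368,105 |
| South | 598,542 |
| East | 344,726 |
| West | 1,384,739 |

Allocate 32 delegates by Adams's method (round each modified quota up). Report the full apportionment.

Standard divisor 3696112/32 ≈ 115503.5; standard quotas: North 11.845, South 5.182, East 2.985, West 11.989.
Rounding up gives 12, 6, 3, 12 = 33 seats, so the divisor must be adjusted.
With modified divisor 122000: modified quotas North 11.214, South 4.906, East 2.826, West 11.350.
Rounding up: North 12, South 5, East 3, West 12 (total 32).

North=12; South=5; East=3; West=12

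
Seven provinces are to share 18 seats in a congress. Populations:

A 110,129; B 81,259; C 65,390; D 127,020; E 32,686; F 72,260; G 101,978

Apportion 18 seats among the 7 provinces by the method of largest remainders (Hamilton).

A 3; B 3; C 2; D 4; E 1; F 2; G 3

Total 590722; standard divisor 590722/18 ≈ 32817.889.
Standard quotas: A 3.3558, B 2.4761, C 1.9925, D 3.8705, E 0.9960, F 2.2018, G 3.1074.
Lower quotas: A 3, B 2, C 1, D 3, E 0, F 2, G 3 (sum 14, leaving 4 seats).
Remainders in descending order: E 0.9960, C 0.9925, D 0.8705, B 0.4761, A 0.3558, F 0.2018, G 0.1074.
The surplus seats go to E, C, D, B.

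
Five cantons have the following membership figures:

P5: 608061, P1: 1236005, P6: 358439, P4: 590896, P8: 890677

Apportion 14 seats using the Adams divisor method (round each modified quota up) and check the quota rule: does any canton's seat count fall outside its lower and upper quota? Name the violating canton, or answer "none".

none

Standard quotas: P5 2.311, P1 4.697, P6 1.362, P4 2.245, P8 3.385.
Adams allocation: P5 2, P1 5, P6 2, P4 2, P8 3.
Every allocation lies between the lower and upper quota.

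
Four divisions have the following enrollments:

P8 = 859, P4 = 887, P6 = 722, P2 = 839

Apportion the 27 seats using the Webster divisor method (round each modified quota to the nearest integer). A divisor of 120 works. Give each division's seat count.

P8: 7; P4: 7; P6: 6; P2: 7

With modified divisor 120: modified quotas P8 7.158, P4 7.392, P6 6.017, P2 6.992.
Rounding to the nearest integer: P8 7, P4 7, P6 6, P2 7 (total 27).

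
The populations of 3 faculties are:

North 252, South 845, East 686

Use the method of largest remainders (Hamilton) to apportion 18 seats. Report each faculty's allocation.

Total 1783; standard divisor 1783/18 ≈ 99.056.
Standard quotas: North 2.544, South 8.531, East 6.925.
Lower quotas: North 2, South 8, East 6 (sum 16, leaving 2 seats).
Remainders in descending order: East 0.925, North 0.544, South 0.531.
Largest remainders: East, North receive the extra seats.

North 3, South 8, East 7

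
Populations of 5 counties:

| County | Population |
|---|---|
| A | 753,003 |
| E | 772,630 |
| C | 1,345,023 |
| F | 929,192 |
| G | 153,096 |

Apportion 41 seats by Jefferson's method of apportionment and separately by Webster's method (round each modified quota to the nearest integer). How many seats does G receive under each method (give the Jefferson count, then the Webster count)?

Jefferson: A 8, E 8, C 14, F 10, G 1.
Webster: A 8, E 8, C 14, F 9, G 2.
G gets 1 under Jefferson and 2 under Webster.

1 and 2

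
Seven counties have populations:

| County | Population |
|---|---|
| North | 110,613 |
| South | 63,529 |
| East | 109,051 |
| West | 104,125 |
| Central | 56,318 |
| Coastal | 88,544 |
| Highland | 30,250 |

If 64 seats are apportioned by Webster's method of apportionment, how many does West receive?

12

Standard divisor 562430/64 ≈ 8787.969; standard quotas: North 12.587, South 7.229, East 12.409, West 11.849, Central 6.409, Coastal 10.076, Highland 3.442.
Rounding to the nearest integer gives 13, 7, 12, 12, 6, 10, 3 = 63 seats, so the divisor must be adjusted.
With modified divisor 8700: modified quotas North 12.714, South 7.302, East 12.535, West 11.968, Central 6.473, Coastal 10.177, Highland 3.477.
Rounding to the nearest integer: North 13, South 7, East 13, West 12, Central 6, Coastal 10, Highland 3 (total 64).
West receives 12.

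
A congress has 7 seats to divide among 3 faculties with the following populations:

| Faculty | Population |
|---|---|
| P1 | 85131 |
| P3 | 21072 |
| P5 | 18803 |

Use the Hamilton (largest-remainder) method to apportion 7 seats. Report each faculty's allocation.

Standard divisor: 125006 ÷ 7 = 17858.
Standard quotas: P1 4.7671, P3 1.1800, P5 1.0529.
Lower quotas: P1 4, P3 1, P5 1 (sum 6, leaving 1 seat).
Remainders in descending order: P1 0.7671, P3 0.1800, P5 0.0529.
The surplus seat goes to P1.

P1 5, P3 1, P5 1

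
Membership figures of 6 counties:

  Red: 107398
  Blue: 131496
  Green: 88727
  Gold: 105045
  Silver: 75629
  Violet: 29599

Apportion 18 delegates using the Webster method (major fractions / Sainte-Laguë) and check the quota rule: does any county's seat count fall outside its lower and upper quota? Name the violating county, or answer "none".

none

Standard quotas: Red 3.594, Blue 4.400, Green 2.969, Gold 3.515, Silver 2.531, Violet 0.990.
Webster allocation: Red 4, Blue 4, Green 3, Gold 3, Silver 3, Violet 1.
Every allocation lies between the lower and upper quota.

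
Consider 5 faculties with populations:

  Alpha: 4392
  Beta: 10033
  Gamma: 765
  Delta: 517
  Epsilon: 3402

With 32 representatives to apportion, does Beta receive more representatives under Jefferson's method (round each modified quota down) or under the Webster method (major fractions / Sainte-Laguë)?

Jefferson: Alpha 7, Beta 18, Gamma 1, Delta 0, Epsilon 6.
Webster: Alpha 7, Beta 17, Gamma 1, Delta 1, Epsilon 6.
Beta gets 18 under Jefferson and 17 under Webster.

Jefferson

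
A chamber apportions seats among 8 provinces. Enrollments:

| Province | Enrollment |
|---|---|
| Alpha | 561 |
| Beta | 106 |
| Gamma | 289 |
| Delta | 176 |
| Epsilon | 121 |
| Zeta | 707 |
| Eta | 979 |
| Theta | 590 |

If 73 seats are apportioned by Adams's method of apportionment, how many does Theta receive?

12

Standard divisor 3529/73 ≈ 48.342; standard quotas: Alpha 11.605, Beta 2.193, Gamma 5.978, Delta 3.641, Epsilon 2.503, Zeta 14.625, Eta 20.251, Theta 12.205.
Rounding up gives 12, 3, 6, 4, 3, 15, 21, 13 = 77 seats, so the divisor must be adjusted.
With modified divisor 51.3: modified quotas Alpha 10.936, Beta 2.066, Gamma 5.634, Delta 3.431, Epsilon 2.359, Zeta 13.782, Eta 19.084, Theta 11.501.
Rounding up: Alpha 11, Beta 3, Gamma 6, Delta 4, Epsilon 3, Zeta 14, Eta 20, Theta 12 (total 73).
Theta receives 12.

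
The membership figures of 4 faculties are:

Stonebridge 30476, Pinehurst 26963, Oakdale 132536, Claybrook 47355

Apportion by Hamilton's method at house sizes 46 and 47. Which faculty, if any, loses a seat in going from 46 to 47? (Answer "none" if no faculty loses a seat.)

At 46 seats: Stonebridge 6, Pinehurst 5, Oakdale 26, Claybrook 9.
At 47 seats: Stonebridge 6, Pinehurst 5, Oakdale 26, Claybrook 10.
No faculty's allocation decreased.

none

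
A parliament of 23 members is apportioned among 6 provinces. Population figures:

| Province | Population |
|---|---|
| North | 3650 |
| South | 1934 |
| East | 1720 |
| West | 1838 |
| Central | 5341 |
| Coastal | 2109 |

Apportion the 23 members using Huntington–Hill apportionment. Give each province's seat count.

North 5, South 3, East 2, West 3, Central 7, Coastal 3

With divisor 732: modified quotas North 4.986, South 2.642, East 2.350, West 2.511, Central 7.296, Coastal 2.881.
Geometric-mean thresholds: North √(4·5)=4.472, South √(2·3)=2.449, East √(2·3)=2.449, West √(2·3)=2.449, Central √(7·8)=7.483, Coastal √(2·3)=2.449.
Each quota rounded against its threshold gives North 5, South 3, East 2, West 3, Central 7, Coastal 3 (total 23).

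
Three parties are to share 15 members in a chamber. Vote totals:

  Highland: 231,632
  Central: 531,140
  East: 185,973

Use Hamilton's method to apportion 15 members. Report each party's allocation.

Highland: 4; Central: 8; East: 3

Standard divisor: 948745 ÷ 15 ≈ 63249.667.
Standard quotas: Highland 3.6622, Central 8.3975, East 2.9403.
Lower quotas: Highland 3, Central 8, East 2 (sum 13, leaving 2 seats).
Remainders in descending order: East 0.9403, Highland 0.6622, Central 0.3975.
Largest remainders: East, Highland receive the extra seats.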